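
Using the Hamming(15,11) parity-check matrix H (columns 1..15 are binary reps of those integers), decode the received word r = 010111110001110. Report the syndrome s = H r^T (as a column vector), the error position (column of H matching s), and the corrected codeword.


s = (0, 1, 0, 1)^T, error position = 5, corrected codeword c = 010101110001110

Compute s = H r^T mod 2 one row at a time:
  s_1 = 1 + 0 + 0 + 0 + 1 + 1 + 1 + 0 = 4 ≡ 0 (mod 2).
  s_2 = 1 + 1 + 1 + 1 + 1 + 1 + 1 + 0 = 7 ≡ 1 (mod 2).
  s_3 = 1 + 0 + 1 + 1 + 0 + 0 + 1 + 0 = 4 ≡ 0 (mod 2).
  s_4 = 0 + 0 + 1 + 1 + 0 + 0 + 1 + 0 = 3 ≡ 1 (mod 2).
s = (0, 1, 0, 1)^T — this equals column 5 of H (binary 0101), so error is at position 5.
Correct: flip bit 5 of r = 010111110001110 to get c = 010101110001110.


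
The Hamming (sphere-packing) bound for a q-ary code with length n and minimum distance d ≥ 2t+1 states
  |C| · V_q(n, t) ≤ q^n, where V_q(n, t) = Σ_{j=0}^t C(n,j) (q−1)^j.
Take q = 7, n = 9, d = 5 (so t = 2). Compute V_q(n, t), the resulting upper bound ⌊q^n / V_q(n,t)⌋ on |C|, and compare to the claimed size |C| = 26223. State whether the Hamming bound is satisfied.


V_q(n, t) = 1351, q^n = 40353607, Hamming bound = 29869, |C| = 26223 ≤ bound (satisfied).

Step 1: Compute V_q(n, t) = Σ_{j=0}^2 C(n, j) (q−1)^j.
  j = 0: C(9,0)·(6)^0 = 1·1 = 1.
  j = 1: C(9,1)·(6)^1 = 9·6 = 54.
  j = 2: C(9,2)·(6)^2 = 36·36 = 1296.
  V_q(n, t) = 1 + 54 + 1296 = 1351.
Step 2: q^n = 7^9 = 40353607.
Step 3: Hamming bound ⌊q^n / V_q(n,t)⌋ = ⌊40353607/1351⌋ = 29869.
Step 4: Compare |C| = 26223 to 29869: satisfied.
The claimed |C| lies below the Hamming bound.


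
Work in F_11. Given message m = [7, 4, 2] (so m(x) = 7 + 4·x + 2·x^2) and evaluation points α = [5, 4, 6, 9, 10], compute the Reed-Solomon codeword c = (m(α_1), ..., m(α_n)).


c = [0, 0, 4, 7, 5]

Message polynomial: m(x) = 7 + 4·x + 2·x^2 (mod 11).
For each evaluation point α_i, compute m(α_i) mod 11:
  α_1 = 5: Horner steps 2 → 3 → 0, so m(5) = 0.
  α_2 = 4: Horner steps 2 → 1 → 0, so m(4) = 0.
  α_3 = 6: Horner steps 2 → 5 → 4, so m(6) = 4.
  α_4 = 9: Horner steps 2 → 0 → 7, so m(9) = 7.
  α_5 = 10: Horner steps 2 → 2 → 5, so m(10) = 5.
Codeword c = [0, 0, 4, 7, 5] ∈ F_11^5.


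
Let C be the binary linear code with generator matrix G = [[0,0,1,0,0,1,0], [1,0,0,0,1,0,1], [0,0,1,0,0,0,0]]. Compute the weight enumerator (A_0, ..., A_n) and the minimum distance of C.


Weight distribution: A_0 = 1, A_1 = 2, A_2 = 1, A_3 = 1, A_4 = 2, A_5 = 1. Minimum distance d = 1.

Enumerate all 2^3 = 8 messages m ∈ F_2^3.
For each, compute codeword c = mG in F_2^7, then tally its weight.
  m = 000 → c = 0000000, weight = 0.
  m = 100 → c = 0010010, weight = 2.
  m = 010 → c = 1000101, weight = 3.
  m = 110 → c = 1010111, weight = 5.
  m = 001 → c = 0010000, weight = 1.
  m = 101 → c = 0000010, weight = 1.
  m = 011 → c = 1010101, weight = 4.
  m = 111 → c = 1000111, weight = 4.
Tally weights:
  weight 0: 1 codewords.
  weight 1: 2 codewords.
  weight 2: 1 codewords.
  weight 3: 1 codewords.
  weight 4: 2 codewords.
  weight 5: 1 codewords.
Minimum distance d = smallest w > 0 with A_w > 0 = 1.
Sanity: Σ A_w = 8 = 2^3 = 8 ✓.


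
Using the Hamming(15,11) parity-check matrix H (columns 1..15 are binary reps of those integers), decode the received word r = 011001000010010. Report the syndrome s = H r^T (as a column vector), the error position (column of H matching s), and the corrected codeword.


s = (0, 0, 1, 0)^T, error position = 2, corrected codeword c = 001001000010010

Compute s = H r^T mod 2 one row at a time:
  s_1 = 0 + 0 + 0 + 1 + 0 + 0 + 1 + 0 = 2 ≡ 0 (mod 2).
  s_2 = 0 + 0 + 1 + 0 + 0 + 0 + 1 + 0 = 2 ≡ 0 (mod 2).
  s_3 = 1 + 1 + 1 + 0 + 0 + 1 + 1 + 0 = 5 ≡ 1 (mod 2).
  s_4 = 0 + 1 + 0 + 0 + 0 + 1 + 0 + 0 = 2 ≡ 0 (mod 2).
s = (0, 0, 1, 0)^T — this equals column 2 of H (binary 0010), so error is at position 2.
Correct: flip bit 2 of r = 011001000010010 to get c = 001001000010010.


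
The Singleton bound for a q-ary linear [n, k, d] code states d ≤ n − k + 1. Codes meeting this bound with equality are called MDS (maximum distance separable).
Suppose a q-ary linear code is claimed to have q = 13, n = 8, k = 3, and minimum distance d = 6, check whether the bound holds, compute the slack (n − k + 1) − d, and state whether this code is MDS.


Singleton RHS = n − k + 1 = 6, slack = 0, bound satisfied, MDS.

Singleton bound: d ≤ n − k + 1.
Here n = 8, k = 3, so n − k + 1 = 6.
Given d = 6, check d ≤ 6: YES.
Slack = (n − k + 1) − d = 0.
The code is MDS (slack = 0).
Description: the claimed parameters are [8, 3, 6]_13; such a code would be MDS (meets Singleton bound).


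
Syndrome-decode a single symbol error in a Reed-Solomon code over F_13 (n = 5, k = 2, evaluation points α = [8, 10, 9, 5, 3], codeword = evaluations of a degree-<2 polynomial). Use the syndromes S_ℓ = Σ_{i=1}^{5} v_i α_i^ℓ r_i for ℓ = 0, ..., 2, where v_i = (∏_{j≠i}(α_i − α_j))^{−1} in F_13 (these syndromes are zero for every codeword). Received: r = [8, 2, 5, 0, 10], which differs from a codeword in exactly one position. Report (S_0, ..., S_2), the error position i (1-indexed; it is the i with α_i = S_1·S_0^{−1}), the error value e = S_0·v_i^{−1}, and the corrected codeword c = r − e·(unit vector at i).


S = (10, 11, 3), error at position 4, error magnitude e = 9, c = [8, 2, 5, 4, 10].

Step 1: column multipliers v_i = (∏_{j≠i}(α_i − α_j))^{−1} mod 13.
  i = 1 (α = 8): (8−10)(8−9)(8−5)(8−3) = (−2)·(−1)·3·5 = 30 ≡ 4, so v_1 = 4^{−1} = 10 (mod 13).
  i = 2 (α = 10): (10−8)(10−9)(10−5)(10−3) = 2·1·5·7 = 70 ≡ 5, so v_2 = 5^{−1} = 8 (mod 13).
  i = 3 (α = 9): (9−8)(9−10)(9−5)(9−3) = 1·(−1)·4·6 = −24 ≡ 2, so v_3 = 2^{−1} = 7 (mod 13).
  i = 4 (α = 5): (5−8)(5−10)(5−9)(5−3) = (−3)·(−5)·(−4)·2 = −120 ≡ 10, so v_4 = 10^{−1} = 4 (mod 13).
  i = 5 (α = 3): (3−8)(3−10)(3−9)(3−5) = (−5)·(−7)·(−6)·(−2) = 420 ≡ 4, so v_5 = 4^{−1} = 10 (mod 13).
  v = [10, 8, 7, 4, 10].
Step 2: syndromes of r = [8, 2, 5, 0, 10] (all sums mod 13).
  S_0 = Σ v_i r_i = 10·8 + 8·2 + 7·5 + 4·0 + 10·10 = 231 ≡ 10.
  S_1 = Σ v_i α_i r_i = 10·8·8 + 8·10·2 + 7·9·5 + 4·5·0 + 10·3·10 = 1415 ≡ 11.
  α_i^2 mod 13 = [12, 9, 3, 12, 9].
  S_2 = Σ v_i α_i^2 r_i = 10·12·8 + 8·9·2 + 7·3·5 + 4·12·0 + 10·9·10 = 2109 ≡ 3.
  S = (10, 11, 3) ≠ 0, so r is not a codeword (an error is present).
Step 3: locate the error. For a single error e at position i, S_ℓ = v_i·e·α_i^ℓ, so α_err = S_1/S_0.
  S_0^{−1} = 10^{−1} = 4 (mod 13), so α_err = 11·4 = 44 ≡ 5 = α_4. Error position i = 4.
  Consistency check: S_2/S_1 = 3·6 = 18 ≡ 5 = α_err ✓ (single-error assumption holds).
Step 4: error magnitude e = S_0/v_4 = S_0·∏_{j≠4}(α_4 − α_j) = 10·10 = 100 ≡ 9 (mod 13).
Step 5: correct position 4: c_4 = r_4 − e = 0 − 9 ≡ 4 (mod 13). Hence c = [8, 2, 5, 4, 10].
  Check: interpolating c through the α_i gives m(x) = 6 + 10·x (degree < 2) with m(α_i) = c_i for every i, so c is indeed a codeword.


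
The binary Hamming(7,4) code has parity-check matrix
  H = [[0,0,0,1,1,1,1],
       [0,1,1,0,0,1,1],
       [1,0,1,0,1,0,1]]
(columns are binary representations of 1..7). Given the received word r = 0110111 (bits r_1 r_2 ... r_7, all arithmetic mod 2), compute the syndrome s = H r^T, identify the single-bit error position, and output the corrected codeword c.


s = (1, 0, 1)^T, error position = 5, corrected codeword c = 0110011

Compute s = H r^T mod 2 one row at a time:
  s_1 = 0 + 1 + 1 + 1 = 3 ≡ 1 (mod 2).
  s_2 = 1 + 1 + 1 + 1 = 4 ≡ 0 (mod 2).
  s_3 = 0 + 1 + 1 + 1 = 3 ≡ 1 (mod 2).
s = (1, 0, 1)^T — this equals column 5 of H (binary 101), so error is at position 5.
Correct: flip bit 5 of r = 0110111 to get c = 0110011.


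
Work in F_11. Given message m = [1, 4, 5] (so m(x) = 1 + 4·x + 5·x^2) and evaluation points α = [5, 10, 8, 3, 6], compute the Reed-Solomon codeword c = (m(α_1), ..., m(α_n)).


c = [3, 2, 1, 3, 7]

Message polynomial: m(x) = 1 + 4·x + 5·x^2 (mod 11).
For each evaluation point α_i, compute m(α_i) mod 11:
  α_1 = 5: Horner steps 5 → 7 → 3, so m(5) = 3.
  α_2 = 10: Horner steps 5 → 10 → 2, so m(10) = 2.
  α_3 = 8: Horner steps 5 → 0 → 1, so m(8) = 1.
  α_4 = 3: Horner steps 5 → 8 → 3, so m(3) = 3.
  α_5 = 6: Horner steps 5 → 1 → 7, so m(6) = 7.
Codeword c = [3, 2, 1, 3, 7] ∈ F_11^5.


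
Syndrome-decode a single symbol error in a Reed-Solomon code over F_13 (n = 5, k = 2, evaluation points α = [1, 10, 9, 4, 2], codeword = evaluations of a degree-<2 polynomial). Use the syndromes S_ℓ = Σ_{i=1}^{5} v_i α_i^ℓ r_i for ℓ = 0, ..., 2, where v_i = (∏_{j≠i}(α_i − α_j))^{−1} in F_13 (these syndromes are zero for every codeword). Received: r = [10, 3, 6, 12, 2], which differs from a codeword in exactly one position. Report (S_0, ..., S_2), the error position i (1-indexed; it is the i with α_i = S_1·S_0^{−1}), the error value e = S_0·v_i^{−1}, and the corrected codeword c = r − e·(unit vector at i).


S = (10, 12, 4), error at position 3, error magnitude e = 8, c = [10, 3, 11, 12, 2].

Step 1: column multipliers v_i = (∏_{j≠i}(α_i − α_j))^{−1} mod 13.
  i = 1 (α = 1): (1−10)(1−9)(1−4)(1−2) = (−9)·(−8)·(−3)·(−1) = 216 ≡ 8, so v_1 = 8^{−1} = 5 (mod 13).
  i = 2 (α = 10): (10−1)(10−9)(10−4)(10−2) = 9·1·6·8 = 432 ≡ 3, so v_2 = 3^{−1} = 9 (mod 13).
  i = 3 (α = 9): (9−1)(9−10)(9−4)(9−2) = 8·(−1)·5·7 = −280 ≡ 6, so v_3 = 6^{−1} = 11 (mod 13).
  i = 4 (α = 4): (4−1)(4−10)(4−9)(4−2) = 3·(−6)·(−5)·2 = 180 ≡ 11, so v_4 = 11^{−1} = 6 (mod 13).
  i = 5 (α = 2): (2−1)(2−10)(2−9)(2−4) = 1·(−8)·(−7)·(−2) = −112 ≡ 5, so v_5 = 5^{−1} = 8 (mod 13).
  v = [5, 9, 11, 6, 8].
Step 2: syndromes of r = [10, 3, 6, 12, 2] (all sums mod 13).
  S_0 = Σ v_i r_i = 5·10 + 9·3 + 11·6 + 6·12 + 8·2 = 231 ≡ 10.
  S_1 = Σ v_i α_i r_i = 5·1·10 + 9·10·3 + 11·9·6 + 6·4·12 + 8·2·2 = 1234 ≡ 12.
  α_i^2 mod 13 = [1, 9, 3, 3, 4].
  S_2 = Σ v_i α_i^2 r_i = 5·1·10 + 9·9·3 + 11·3·6 + 6·3·12 + 8·4·2 = 771 ≡ 4.
  S = (10, 12, 4) ≠ 0, so r is not a codeword (an error is present).
Step 3: locate the error. For a single error e at position i, S_ℓ = v_i·e·α_i^ℓ, so α_err = S_1/S_0.
  S_0^{−1} = 10^{−1} = 4 (mod 13), so α_err = 12·4 = 48 ≡ 9 = α_3. Error position i = 3.
  Consistency check: S_2/S_1 = 4·12 = 48 ≡ 9 = α_err ✓ (single-error assumption holds).
Step 4: error magnitude e = S_0/v_3 = S_0·∏_{j≠3}(α_3 − α_j) = 10·6 = 60 ≡ 8 (mod 13).
Step 5: correct position 3: c_3 = r_3 − e = 6 − 8 ≡ 11 (mod 13). Hence c = [10, 3, 11, 12, 2].
  Check: interpolating c through the α_i gives m(x) = 5 + 5·x (degree < 2) with m(α_i) = c_i for every i, so c is indeed a codeword.


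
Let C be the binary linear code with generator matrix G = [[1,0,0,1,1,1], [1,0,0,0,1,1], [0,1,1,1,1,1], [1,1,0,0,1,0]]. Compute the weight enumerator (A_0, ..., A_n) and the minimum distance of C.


Weight distribution: A_0 = 1, A_1 = 1, A_2 = 2, A_3 = 6, A_4 = 5, A_5 = 1. Minimum distance d = 1.

Enumerate all 2^4 = 16 messages m ∈ F_2^4.
For each, compute codeword c = mG in F_2^6, then tally its weight.
  m = 0000 → c = 000000, weight = 0.
  m = 1000 → c = 100111, weight = 4.
  m = 0100 → c = 100011, weight = 3.
  m = 1100 → c = 000100, weight = 1.
  m = 0010 → c = 011111, weight = 5.
  m = 1010 → c = 111000, weight = 3.
  m = 0110 → c = 111100, weight = 4.
  m = 1110 → c = 011011, weight = 4.
  m = 0001 → c = 110010, weight = 3.
  m = 1001 → c = 010101, weight = 3.
  m = 0101 → c = 010001, weight = 2.
  m = 1101 → c = 110110, weight = 4.
  m = 0011 → c = 101101, weight = 4.
  m = 1011 → c = 001010, weight = 2.
  m = 0111 → c = 001110, weight = 3.
  m = 1111 → c = 101001, weight = 3.
Tally weights:
  weight 0: 1 codewords.
  weight 1: 1 codewords.
  weight 2: 2 codewords.
  weight 3: 6 codewords.
  weight 4: 5 codewords.
  weight 5: 1 codewords.
Minimum distance d = smallest w > 0 with A_w > 0 = 1.
Sanity: Σ A_w = 16 = 2^4 = 16 ✓.


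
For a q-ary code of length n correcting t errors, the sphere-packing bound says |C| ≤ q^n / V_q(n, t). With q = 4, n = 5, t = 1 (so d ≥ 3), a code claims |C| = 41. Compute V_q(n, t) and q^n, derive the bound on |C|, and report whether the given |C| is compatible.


V_q(n, t) = 16, q^n = 1024, Hamming bound = 64, |C| = 41 ≤ bound (satisfied).

Step 1: Compute V_q(n, t) = Σ_{j=0}^1 C(n, j) (q−1)^j.
  j = 0: C(5,0)·(3)^0 = 1·1 = 1.
  j = 1: C(5,1)·(3)^1 = 5·3 = 15.
  V_q(n, t) = 1 + 15 = 16.
Step 2: q^n = 4^5 = 1024.
Step 3: Hamming bound ⌊q^n / V_q(n,t)⌋ = ⌊1024/16⌋ = 64.
Step 4: Compare |C| = 41 to 64: satisfied.
The claimed |C| lies below the Hamming bound.


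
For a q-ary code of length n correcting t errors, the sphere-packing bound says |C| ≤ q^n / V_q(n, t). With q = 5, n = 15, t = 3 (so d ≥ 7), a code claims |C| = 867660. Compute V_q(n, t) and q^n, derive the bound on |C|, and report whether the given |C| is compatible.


V_q(n, t) = 30861, q^n = 30517578125, Hamming bound = 988871, |C| = 867660 ≤ bound (satisfied).

Step 1: Compute V_q(n, t) = Σ_{j=0}^3 C(n, j) (q−1)^j.
  j = 0: C(15,0)·(4)^0 = 1·1 = 1.
  j = 1: C(15,1)·(4)^1 = 15·4 = 60.
  j = 2: C(15,2)·(4)^2 = 105·16 = 1680.
  j = 3: C(15,3)·(4)^3 = 455·64 = 29120.
  V_q(n, t) = 1 + 60 + 1680 + 29120 = 30861.
Step 2: q^n = 5^15 = 30517578125.
Step 3: Hamming bound ⌊q^n / V_q(n,t)⌋ = ⌊30517578125/30861⌋ = 988871.
Step 4: Compare |C| = 867660 to 988871: satisfied.
The claimed |C| lies below the Hamming bound.


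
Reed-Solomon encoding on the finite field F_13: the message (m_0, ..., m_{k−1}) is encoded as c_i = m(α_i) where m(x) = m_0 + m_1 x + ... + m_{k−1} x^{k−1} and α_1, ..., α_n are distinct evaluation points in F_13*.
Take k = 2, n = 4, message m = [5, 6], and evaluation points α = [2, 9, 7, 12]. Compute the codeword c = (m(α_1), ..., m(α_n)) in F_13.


c = [4, 7, 8, 12]

Message polynomial: m(x) = 5 + 6·x (mod 13).
For each evaluation point α_i, compute m(α_i) mod 13:
  α_1 = 2: Horner steps 6 → 4, so m(2) = 4.
  α_2 = 9: Horner steps 6 → 7, so m(9) = 7.
  α_3 = 7: Horner steps 6 → 8, so m(7) = 8.
  α_4 = 12: Horner steps 6 → 12, so m(12) = 12.
Codeword c = [4, 7, 8, 12] ∈ F_13^4.


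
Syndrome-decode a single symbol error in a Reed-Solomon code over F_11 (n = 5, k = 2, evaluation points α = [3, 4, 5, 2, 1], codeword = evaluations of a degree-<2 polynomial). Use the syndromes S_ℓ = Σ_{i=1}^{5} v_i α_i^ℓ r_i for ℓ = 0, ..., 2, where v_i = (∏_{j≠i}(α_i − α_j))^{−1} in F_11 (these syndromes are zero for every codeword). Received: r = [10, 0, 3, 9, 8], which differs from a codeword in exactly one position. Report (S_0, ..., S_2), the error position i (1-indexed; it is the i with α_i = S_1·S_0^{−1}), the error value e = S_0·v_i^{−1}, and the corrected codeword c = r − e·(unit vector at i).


S = (1, 5, 3), error at position 3, error magnitude e = 2, c = [10, 0, 1, 9, 8].

Step 1: column multipliers v_i = (∏_{j≠i}(α_i − α_j))^{−1} mod 11.
  i = 1 (α = 3): (3−4)(3−5)(3−2)(3−1) = (−1)·(−2)·1·2 = 4 ≡ 4, so v_1 = 4^{−1} = 3 (mod 11).
  i = 2 (α = 4): (4−3)(4−5)(4−2)(4−1) = 1·(−1)·2·3 = −6 ≡ 5, so v_2 = 5^{−1} = 9 (mod 11).
  i = 3 (α = 5): (5−3)(5−4)(5−2)(5−1) = 2·1·3·4 = 24 ≡ 2, so v_3 = 2^{−1} = 6 (mod 11).
  i = 4 (α = 2): (2−3)(2−4)(2−5)(2−1) = (−1)·(−2)·(−3)·1 = −6 ≡ 5, so v_4 = 5^{−1} = 9 (mod 11).
  i = 5 (α = 1): (1−3)(1−4)(1−5)(1−2) = (−2)·(−3)·(−4)·(−1) = 24 ≡ 2, so v_5 = 2^{−1} = 6 (mod 11).
  v = [3, 9, 6, 9, 6].
Step 2: syndromes of r = [10, 0, 3, 9, 8] (all sums mod 11).
  S_0 = Σ v_i r_i = 3·10 + 9·0 + 6·3 + 9·9 + 6·8 = 177 ≡ 1.
  S_1 = Σ v_i α_i r_i = 3·3·10 + 9·4·0 + 6·5·3 + 9·2·9 + 6·1·8 = 390 ≡ 5.
  α_i^2 mod 11 = [9, 5, 3, 4, 1].
  S_2 = Σ v_i α_i^2 r_i = 3·9·10 + 9·5·0 + 6·3·3 + 9·4·9 + 6·1·8 = 696 ≡ 3.
  S = (1, 5, 3) ≠ 0, so r is not a codeword (an error is present).
Step 3: locate the error. For a single error e at position i, S_ℓ = v_i·e·α_i^ℓ, so α_err = S_1/S_0.
  S_0^{−1} = 1^{−1} = 1 (mod 11), so α_err = 5·1 = 5 ≡ 5 = α_3. Error position i = 3.
  Consistency check: S_2/S_1 = 3·9 = 27 ≡ 5 = α_err ✓ (single-error assumption holds).
Step 4: error magnitude e = S_0/v_3 = S_0·∏_{j≠3}(α_3 − α_j) = 1·2 = 2 ≡ 2 (mod 11).
Step 5: correct position 3: c_3 = r_3 − e = 3 − 2 ≡ 1 (mod 11). Hence c = [10, 0, 1, 9, 8].
  Check: interpolating c through the α_i gives m(x) = 7 + 1·x (degree < 2) with m(α_i) = c_i for every i, so c is indeed a codeword.


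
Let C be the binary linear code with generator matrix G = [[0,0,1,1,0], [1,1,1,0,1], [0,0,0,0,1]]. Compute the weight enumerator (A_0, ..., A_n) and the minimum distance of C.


Weight distribution: A_0 = 1, A_1 = 1, A_2 = 1, A_3 = 3, A_4 = 2. Minimum distance d = 1.

Enumerate all 2^3 = 8 messages m ∈ F_2^3.
For each, compute codeword c = mG in F_2^5, then tally its weight.
  m = 000 → c = 00000, weight = 0.
  m = 100 → c = 00110, weight = 2.
  m = 010 → c = 11101, weight = 4.
  m = 110 → c = 11011, weight = 4.
  m = 001 → c = 00001, weight = 1.
  m = 101 → c = 00111, weight = 3.
  m = 011 → c = 11100, weight = 3.
  m = 111 → c = 11010, weight = 3.
Tally weights:
  weight 0: 1 codewords.
  weight 1: 1 codewords.
  weight 2: 1 codewords.
  weight 3: 3 codewords.
  weight 4: 2 codewords.
Minimum distance d = smallest w > 0 with A_w > 0 = 1.
Sanity: Σ A_w = 8 = 2^3 = 8 ✓.


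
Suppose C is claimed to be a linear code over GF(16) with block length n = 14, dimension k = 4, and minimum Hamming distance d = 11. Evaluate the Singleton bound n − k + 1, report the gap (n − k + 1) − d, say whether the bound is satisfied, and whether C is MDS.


Singleton RHS = n − k + 1 = 11, slack = 0, bound satisfied, MDS.

Singleton bound: d ≤ n − k + 1.
Here n = 14, k = 4, so n − k + 1 = 11.
Given d = 11, check d ≤ 11: YES.
Slack = (n − k + 1) − d = 0.
The code is MDS (slack = 0).
Description: the claimed parameters are [14, 4, 11]_16; such a code would be MDS (meets Singleton bound).


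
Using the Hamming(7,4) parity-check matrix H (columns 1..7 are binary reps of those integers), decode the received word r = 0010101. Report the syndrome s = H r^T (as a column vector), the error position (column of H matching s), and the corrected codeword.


s = (0, 0, 1)^T, error position = 1, corrected codeword c = 1010101

Compute s = H r^T mod 2 one row at a time:
  s_1 = 0 + 1 + 0 + 1 = 2 ≡ 0 (mod 2).
  s_2 = 0 + 1 + 0 + 1 = 2 ≡ 0 (mod 2).
  s_3 = 0 + 1 + 1 + 1 = 3 ≡ 1 (mod 2).
s = (0, 0, 1)^T — this equals column 1 of H (binary 001), so error is at position 1.
Correct: flip bit 1 of r = 0010101 to get c = 1010101.


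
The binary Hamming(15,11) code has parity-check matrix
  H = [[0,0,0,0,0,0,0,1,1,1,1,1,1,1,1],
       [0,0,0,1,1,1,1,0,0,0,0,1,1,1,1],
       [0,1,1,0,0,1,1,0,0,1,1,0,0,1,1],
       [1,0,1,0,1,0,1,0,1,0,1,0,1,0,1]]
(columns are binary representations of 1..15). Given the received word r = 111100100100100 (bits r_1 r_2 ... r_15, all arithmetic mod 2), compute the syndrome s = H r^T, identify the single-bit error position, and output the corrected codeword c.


s = (0, 1, 0, 0)^T, error position = 4, corrected codeword c = 111000100100100

Compute s = H r^T mod 2 one row at a time:
  s_1 = 0 + 0 + 1 + 0 + 0 + 1 + 0 + 0 = 2 ≡ 0 (mod 2).
  s_2 = 1 + 0 + 0 + 1 + 0 + 1 + 0 + 0 = 3 ≡ 1 (mod 2).
  s_3 = 1 + 1 + 0 + 1 + 1 + 0 + 0 + 0 = 4 ≡ 0 (mod 2).
  s_4 = 1 + 1 + 0 + 1 + 0 + 0 + 1 + 0 = 4 ≡ 0 (mod 2).
s = (0, 1, 0, 0)^T — this equals column 4 of H (binary 0100), so error is at position 4.
Correct: flip bit 4 of r = 111100100100100 to get c = 111000100100100.


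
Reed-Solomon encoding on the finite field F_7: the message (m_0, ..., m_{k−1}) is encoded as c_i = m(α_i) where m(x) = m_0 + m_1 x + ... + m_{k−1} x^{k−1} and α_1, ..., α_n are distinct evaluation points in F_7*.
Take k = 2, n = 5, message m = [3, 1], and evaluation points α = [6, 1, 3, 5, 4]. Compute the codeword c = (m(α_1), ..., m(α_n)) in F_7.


c = [2, 4, 6, 1, 0]

Message polynomial: m(x) = 3 + 1·x (mod 7).
For each evaluation point α_i, compute m(α_i) mod 7:
  α_1 = 6: Horner steps 1 → 2, so m(6) = 2.
  α_2 = 1: Horner steps 1 → 4, so m(1) = 4.
  α_3 = 3: Horner steps 1 → 6, so m(3) = 6.
  α_4 = 5: Horner steps 1 → 1, so m(5) = 1.
  α_5 = 4: Horner steps 1 → 0, so m(4) = 0.
Codeword c = [2, 4, 6, 1, 0] ∈ F_7^5.


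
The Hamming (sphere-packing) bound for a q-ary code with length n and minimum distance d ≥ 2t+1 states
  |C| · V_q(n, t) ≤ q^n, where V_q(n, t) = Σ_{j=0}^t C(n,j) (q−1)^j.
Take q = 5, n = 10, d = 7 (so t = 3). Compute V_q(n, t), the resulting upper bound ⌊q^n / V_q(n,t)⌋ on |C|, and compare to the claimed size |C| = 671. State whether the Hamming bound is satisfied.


V_q(n, t) = 8441, q^n = 9765625, Hamming bound = 1156, |C| = 671 ≤ bound (satisfied).

Step 1: Compute V_q(n, t) = Σ_{j=0}^3 C(n, j) (q−1)^j.
  j = 0: C(10,0)·(4)^0 = 1·1 = 1.
  j = 1: C(10,1)·(4)^1 = 10·4 = 40.
  j = 2: C(10,2)·(4)^2 = 45·16 = 720.
  j = 3: C(10,3)·(4)^3 = 120·64 = 7680.
  V_q(n, t) = 1 + 40 + 720 + 7680 = 8441.
Step 2: q^n = 5^10 = 9765625.
Step 3: Hamming bound ⌊q^n / V_q(n,t)⌋ = ⌊9765625/8441⌋ = 1156.
Step 4: Compare |C| = 671 to 1156: satisfied.
The claimed |C| lies below the Hamming bound.


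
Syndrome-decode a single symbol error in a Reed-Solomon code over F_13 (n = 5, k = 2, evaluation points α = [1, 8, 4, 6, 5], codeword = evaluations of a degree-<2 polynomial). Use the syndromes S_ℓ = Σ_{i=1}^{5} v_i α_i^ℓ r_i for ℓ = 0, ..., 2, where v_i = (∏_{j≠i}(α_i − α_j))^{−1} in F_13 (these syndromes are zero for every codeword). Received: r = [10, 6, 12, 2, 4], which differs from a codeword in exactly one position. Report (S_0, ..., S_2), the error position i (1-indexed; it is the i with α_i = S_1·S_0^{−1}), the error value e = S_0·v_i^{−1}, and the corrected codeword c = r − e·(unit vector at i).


S = (1, 6, 10), error at position 4, error magnitude e = 6, c = [10, 6, 12, 9, 4].

Step 1: column multipliers v_i = (∏_{j≠i}(α_i − α_j))^{−1} mod 13.
  i = 1 (α = 1): (1−8)(1−4)(1−6)(1−5) = (−7)·(−3)·(−5)·(−4) = 420 ≡ 4, so v_1 = 4^{−1} = 10 (mod 13).
  i = 2 (α = 8): (8−1)(8−4)(8−6)(8−5) = 7·4·2·3 = 168 ≡ 12, so v_2 = 12^{−1} = 12 (mod 13).
  i = 3 (α = 4): (4−1)(4−8)(4−6)(4−5) = 3·(−4)·(−2)·(−1) = −24 ≡ 2, so v_3 = 2^{−1} = 7 (mod 13).
  i = 4 (α = 6): (6−1)(6−8)(6−4)(6−5) = 5·(−2)·2·1 = −20 ≡ 6, so v_4 = 6^{−1} = 11 (mod 13).
  i = 5 (α = 5): (5−1)(5−8)(5−4)(5−6) = 4·(−3)·1·(−1) = 12 ≡ 12, so v_5 = 12^{−1} = 12 (mod 13).
  v = [10, 12, 7, 11, 12].
Step 2: syndromes of r = [10, 6, 12, 2, 4] (all sums mod 13).
  S_0 = Σ v_i r_i = 10·10 + 12·6 + 7·12 + 11·2 + 12·4 = 326 ≡ 1.
  S_1 = Σ v_i α_i r_i = 10·1·10 + 12·8·6 + 7·4·12 + 11·6·2 + 12·5·4 = 1384 ≡ 6.
  α_i^2 mod 13 = [1, 12, 3, 10, 12].
  S_2 = Σ v_i α_i^2 r_i = 10·1·10 + 12·12·6 + 7·3·12 + 11·10·2 + 12·12·4 = 2012 ≡ 10.
  S = (1, 6, 10) ≠ 0, so r is not a codeword (an error is present).
Step 3: locate the error. For a single error e at position i, S_ℓ = v_i·e·α_i^ℓ, so α_err = S_1/S_0.
  S_0^{−1} = 1^{−1} = 1 (mod 13), so α_err = 6·1 = 6 ≡ 6 = α_4. Error position i = 4.
  Consistency check: S_2/S_1 = 10·11 = 110 ≡ 6 = α_err ✓ (single-error assumption holds).
Step 4: error magnitude e = S_0/v_4 = S_0·∏_{j≠4}(α_4 − α_j) = 1·6 = 6 ≡ 6 (mod 13).
Step 5: correct position 4: c_4 = r_4 − e = 2 − 6 ≡ 9 (mod 13). Hence c = [10, 6, 12, 9, 4].
  Check: interpolating c through the α_i gives m(x) = 5 + 5·x (degree < 2) with m(α_i) = c_i for every i, so c is indeed a codeword.


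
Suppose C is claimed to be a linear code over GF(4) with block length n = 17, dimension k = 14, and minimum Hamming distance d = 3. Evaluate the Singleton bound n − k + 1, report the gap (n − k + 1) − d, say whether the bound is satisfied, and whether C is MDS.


Singleton RHS = n − k + 1 = 4, slack = 1, bound satisfied, not MDS.

Singleton bound: d ≤ n − k + 1.
Here n = 17, k = 14, so n − k + 1 = 4.
Given d = 3, check d ≤ 4: YES.
Slack = (n − k + 1) − d = 1.
The code is NOT MDS (slack = 1 > 0).
Description: the claimed parameters are [17, 14, 3]_4; such a code would be non-MDS.


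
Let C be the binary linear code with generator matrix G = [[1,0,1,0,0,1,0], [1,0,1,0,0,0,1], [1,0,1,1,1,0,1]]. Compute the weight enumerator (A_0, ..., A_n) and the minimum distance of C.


Weight distribution: A_0 = 1, A_2 = 2, A_3 = 2, A_4 = 1, A_5 = 2. Minimum distance d = 2.

Enumerate all 2^3 = 8 messages m ∈ F_2^3.
For each, compute codeword c = mG in F_2^7, then tally its weight.
  m = 000 → c = 0000000, weight = 0.
  m = 100 → c = 1010010, weight = 3.
  m = 010 → c = 1010001, weight = 3.
  m = 110 → c = 0000011, weight = 2.
  m = 001 → c = 1011101, weight = 5.
  m = 101 → c = 0001111, weight = 4.
  m = 011 → c = 0001100, weight = 2.
  m = 111 → c = 1011110, weight = 5.
Tally weights:
  weight 0: 1 codewords.
  weight 2: 2 codewords.
  weight 3: 2 codewords.
  weight 4: 1 codewords.
  weight 5: 2 codewords.
Minimum distance d = smallest w > 0 with A_w > 0 = 2.
Sanity: Σ A_w = 8 = 2^3 = 8 ✓.


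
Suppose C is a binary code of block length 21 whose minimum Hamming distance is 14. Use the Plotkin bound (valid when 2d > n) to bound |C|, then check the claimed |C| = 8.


Plotkin bound M ≤ 4; given |C| = 8 > bound (violated).

Check applicability: 2d = 28, n = 21.
2d − n = 7 > 0, so Plotkin applies.
Compute d/(2d−n) = 14/7 ≈ 2.0000.
⌊d/(2d−n)⌋ = 2.
Plotkin bound: M ≤ 2·2 = 4.
Given |C| = 8, check: VIOLATED.
This |C| is above the Plotkin bound, so no binary code with n = 21, d = 14 and 8 codewords exists.


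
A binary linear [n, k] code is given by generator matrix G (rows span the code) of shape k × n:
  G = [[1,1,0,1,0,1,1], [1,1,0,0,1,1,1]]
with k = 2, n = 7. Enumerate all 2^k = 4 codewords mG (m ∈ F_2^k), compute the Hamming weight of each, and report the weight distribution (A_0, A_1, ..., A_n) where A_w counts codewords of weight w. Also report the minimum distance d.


Weight distribution: A_0 = 1, A_2 = 1, A_5 = 2. Minimum distance d = 2.

Enumerate all 2^2 = 4 messages m ∈ F_2^2.
For each, compute codeword c = mG in F_2^7, then tally its weight.
  m = 00 → c = 0000000, weight = 0.
  m = 10 → c = 1101011, weight = 5.
  m = 01 → c = 1100111, weight = 5.
  m = 11 → c = 0001100, weight = 2.
Tally weights:
  weight 0: 1 codewords.
  weight 2: 1 codewords.
  weight 5: 2 codewords.
Minimum distance d = smallest w > 0 with A_w > 0 = 2.
Sanity: Σ A_w = 4 = 2^2 = 4 ✓.


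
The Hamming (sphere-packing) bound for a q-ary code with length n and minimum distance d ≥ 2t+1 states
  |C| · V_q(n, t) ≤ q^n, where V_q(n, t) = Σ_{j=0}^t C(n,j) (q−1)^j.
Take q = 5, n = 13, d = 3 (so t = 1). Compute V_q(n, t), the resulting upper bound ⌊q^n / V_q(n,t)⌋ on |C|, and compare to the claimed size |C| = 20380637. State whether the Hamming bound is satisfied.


V_q(n, t) = 53, q^n = 1220703125, Hamming bound = 23032134, |C| = 20380637 ≤ bound (satisfied).

Step 1: Compute V_q(n, t) = Σ_{j=0}^1 C(n, j) (q−1)^j.
  j = 0: C(13,0)·(4)^0 = 1·1 = 1.
  j = 1: C(13,1)·(4)^1 = 13·4 = 52.
  V_q(n, t) = 1 + 52 = 53.
Step 2: q^n = 5^13 = 1220703125.
Step 3: Hamming bound ⌊q^n / V_q(n,t)⌋ = ⌊1220703125/53⌋ = 23032134.
Step 4: Compare |C| = 20380637 to 23032134: satisfied.
The claimed |C| lies below the Hamming bound.


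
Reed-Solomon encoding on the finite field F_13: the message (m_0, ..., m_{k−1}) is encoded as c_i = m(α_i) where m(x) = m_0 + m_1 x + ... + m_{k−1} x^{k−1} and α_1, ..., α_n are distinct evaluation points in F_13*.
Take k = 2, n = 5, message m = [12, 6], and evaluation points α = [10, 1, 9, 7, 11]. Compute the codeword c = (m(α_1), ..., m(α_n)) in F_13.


c = [7, 5, 1, 2, 0]

Message polynomial: m(x) = 12 + 6·x (mod 13).
For each evaluation point α_i, compute m(α_i) mod 13:
  α_1 = 10: Horner steps 6 → 7, so m(10) = 7.
  α_2 = 1: Horner steps 6 → 5, so m(1) = 5.
  α_3 = 9: Horner steps 6 → 1, so m(9) = 1.
  α_4 = 7: Horner steps 6 → 2, so m(7) = 2.
  α_5 = 11: Horner steps 6 → 0, so m(11) = 0.
Codeword c = [7, 5, 1, 2, 0] ∈ F_13^5.


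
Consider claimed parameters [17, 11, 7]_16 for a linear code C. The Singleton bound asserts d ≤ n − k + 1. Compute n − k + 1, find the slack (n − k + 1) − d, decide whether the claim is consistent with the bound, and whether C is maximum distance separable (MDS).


Singleton RHS = n − k + 1 = 7, slack = 0, bound satisfied, MDS.

Singleton bound: d ≤ n − k + 1.
Here n = 17, k = 11, so n − k + 1 = 7.
Given d = 7, check d ≤ 7: YES.
Slack = (n − k + 1) − d = 0.
The code is MDS (slack = 0).
Description: the claimed parameters are [17, 11, 7]_16; such a code would be MDS (meets Singleton bound).


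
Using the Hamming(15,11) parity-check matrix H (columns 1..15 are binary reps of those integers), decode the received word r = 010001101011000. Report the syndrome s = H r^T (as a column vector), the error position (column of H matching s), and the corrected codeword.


s = (1, 1, 0, 1)^T, error position = 13, corrected codeword c = 010001101011100

Compute s = H r^T mod 2 one row at a time:
  s_1 = 0 + 1 + 0 + 1 + 1 + 0 + 0 + 0 = 3 ≡ 1 (mod 2).
  s_2 = 0 + 0 + 1 + 1 + 1 + 0 + 0 + 0 = 3 ≡ 1 (mod 2).
  s_3 = 1 + 0 + 1 + 1 + 0 + 1 + 0 + 0 = 4 ≡ 0 (mod 2).
  s_4 = 0 + 0 + 0 + 1 + 1 + 1 + 0 + 0 = 3 ≡ 1 (mod 2).
s = (1, 1, 0, 1)^T — this equals column 13 of H (binary 1101), so error is at position 13.
Correct: flip bit 13 of r = 010001101011000 to get c = 010001101011100.


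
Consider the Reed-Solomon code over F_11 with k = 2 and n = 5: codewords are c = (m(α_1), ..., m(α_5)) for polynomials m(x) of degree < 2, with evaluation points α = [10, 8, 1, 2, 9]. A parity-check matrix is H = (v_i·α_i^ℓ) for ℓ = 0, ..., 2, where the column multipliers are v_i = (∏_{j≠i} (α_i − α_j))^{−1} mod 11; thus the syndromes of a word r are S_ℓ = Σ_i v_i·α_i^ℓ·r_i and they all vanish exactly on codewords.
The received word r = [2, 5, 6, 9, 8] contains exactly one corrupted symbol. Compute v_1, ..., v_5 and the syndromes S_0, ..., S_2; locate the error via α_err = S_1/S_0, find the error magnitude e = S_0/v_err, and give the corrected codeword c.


S = (2, 9, 2), error at position 1, error magnitude e = 2, c = [0, 5, 6, 9, 8].

Step 1: column multipliers v_i = (∏_{j≠i}(α_i − α_j))^{−1} mod 11.
  i = 1 (α = 10): (10−8)(10−1)(10−2)(10−9) = 2·9·8·1 = 144 ≡ 1, so v_1 = 1^{−1} = 1 (mod 11).
  i = 2 (α = 8): (8−10)(8−1)(8−2)(8−9) = (−2)·7·6·(−1) = 84 ≡ 7, so v_2 = 7^{−1} = 8 (mod 11).
  i = 3 (α = 1): (1−10)(1−8)(1−2)(1−9) = (−9)·(−7)·(−1)·(−8) = 504 ≡ 9, so v_3 = 9^{−1} = 5 (mod 11).
  i = 4 (α = 2): (2−10)(2−8)(2−1)(2−9) = (−8)·(−6)·1·(−7) = −336 ≡ 5, so v_4 = 5^{−1} = 9 (mod 11).
  i = 5 (α = 9): (9−10)(9−8)(9−1)(9−2) = (−1)·1·8·7 = −56 ≡ 10, so v_5 = 10^{−1} = 10 (mod 11).
  v = [1, 8, 5, 9, 10].
Step 2: syndromes of r = [2, 5, 6, 9, 8] (all sums mod 11).
  S_0 = Σ v_i r_i = 1·2 + 8·5 + 5·6 + 9·9 + 10·8 = 233 ≡ 2.
  S_1 = Σ v_i α_i r_i = 1·10·2 + 8·8·5 + 5·1·6 + 9·2·9 + 10·9·8 = 1252 ≡ 9.
  α_i^2 mod 11 = [1, 9, 1, 4, 4].
  S_2 = Σ v_i α_i^2 r_i = 1·1·2 + 8·9·5 + 5·1·6 + 9·4·9 + 10·4·8 = 1036 ≡ 2.
  S = (2, 9, 2) ≠ 0, so r is not a codeword (an error is present).
Step 3: locate the error. For a single error e at position i, S_ℓ = v_i·e·α_i^ℓ, so α_err = S_1/S_0.
  S_0^{−1} = 2^{−1} = 6 (mod 11), so α_err = 9·6 = 54 ≡ 10 = α_1. Error position i = 1.
  Consistency check: S_2/S_1 = 2·5 = 10 ≡ 10 = α_err ✓ (single-error assumption holds).
Step 4: error magnitude e = S_0/v_1 = S_0·∏_{j≠1}(α_1 − α_j) = 2·1 = 2 ≡ 2 (mod 11).
Step 5: correct position 1: c_1 = r_1 − e = 2 − 2 ≡ 0 (mod 11). Hence c = [0, 5, 6, 9, 8].
  Check: interpolating c through the α_i gives m(x) = 3 + 3·x (degree < 2) with m(α_i) = c_i for every i, so c is indeed a codeword.


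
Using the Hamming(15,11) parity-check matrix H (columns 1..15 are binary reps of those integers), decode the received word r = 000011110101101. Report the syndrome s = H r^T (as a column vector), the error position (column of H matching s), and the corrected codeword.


s = (1, 0, 0, 0)^T, error position = 8, corrected codeword c = 000011100101101

Compute s = H r^T mod 2 one row at a time:
  s_1 = 1 + 0 + 1 + 0 + 1 + 1 + 0 + 1 = 5 ≡ 1 (mod 2).
  s_2 = 0 + 1 + 1 + 1 + 1 + 1 + 0 + 1 = 6 ≡ 0 (mod 2).
  s_3 = 0 + 0 + 1 + 1 + 1 + 0 + 0 + 1 = 4 ≡ 0 (mod 2).
  s_4 = 0 + 0 + 1 + 1 + 0 + 0 + 1 + 1 = 4 ≡ 0 (mod 2).
s = (1, 0, 0, 0)^T — this equals column 8 of H (binary 1000), so error is at position 8.
Correct: flip bit 8 of r = 000011110101101 to get c = 000011100101101.


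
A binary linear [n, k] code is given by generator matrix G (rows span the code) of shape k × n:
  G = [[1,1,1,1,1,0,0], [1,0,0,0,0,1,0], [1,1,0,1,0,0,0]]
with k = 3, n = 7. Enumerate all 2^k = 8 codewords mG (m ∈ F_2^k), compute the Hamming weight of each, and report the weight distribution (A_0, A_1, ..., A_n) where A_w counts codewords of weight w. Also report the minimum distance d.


Weight distribution: A_0 = 1, A_2 = 2, A_3 = 2, A_4 = 1, A_5 = 2. Minimum distance d = 2.

Enumerate all 2^3 = 8 messages m ∈ F_2^3.
For each, compute codeword c = mG in F_2^7, then tally its weight.
  m = 000 → c = 0000000, weight = 0.
  m = 100 → c = 1111100, weight = 5.
  m = 010 → c = 1000010, weight = 2.
  m = 110 → c = 0111110, weight = 5.
  m = 001 → c = 1101000, weight = 3.
  m = 101 → c = 0010100, weight = 2.
  m = 011 → c = 0101010, weight = 3.
  m = 111 → c = 1010110, weight = 4.
Tally weights:
  weight 0: 1 codewords.
  weight 2: 2 codewords.
  weight 3: 2 codewords.
  weight 4: 1 codewords.
  weight 5: 2 codewords.
Minimum distance d = smallest w > 0 with A_w > 0 = 2.
Sanity: Σ A_w = 8 = 2^3 = 8 ✓.


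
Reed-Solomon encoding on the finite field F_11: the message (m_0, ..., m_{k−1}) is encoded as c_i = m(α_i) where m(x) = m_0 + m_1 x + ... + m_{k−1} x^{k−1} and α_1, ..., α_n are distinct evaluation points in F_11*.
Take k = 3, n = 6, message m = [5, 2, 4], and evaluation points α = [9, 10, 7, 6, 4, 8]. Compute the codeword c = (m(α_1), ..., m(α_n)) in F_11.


c = [6, 7, 6, 7, 0, 2]

Message polynomial: m(x) = 5 + 2·x + 4·x^2 (mod 11).
For each evaluation point α_i, compute m(α_i) mod 11:
  α_1 = 9: Horner steps 4 → 5 → 6, so m(9) = 6.
  α_2 = 10: Horner steps 4 → 9 → 7, so m(10) = 7.
  α_3 = 7: Horner steps 4 → 8 → 6, so m(7) = 6.
  α_4 = 6: Horner steps 4 → 4 → 7, so m(6) = 7.
  α_5 = 4: Horner steps 4 → 7 → 0, so m(4) = 0.
  α_6 = 8: Horner steps 4 → 1 → 2, so m(8) = 2.
Codeword c = [6, 7, 6, 7, 0, 2] ∈ F_11^6.


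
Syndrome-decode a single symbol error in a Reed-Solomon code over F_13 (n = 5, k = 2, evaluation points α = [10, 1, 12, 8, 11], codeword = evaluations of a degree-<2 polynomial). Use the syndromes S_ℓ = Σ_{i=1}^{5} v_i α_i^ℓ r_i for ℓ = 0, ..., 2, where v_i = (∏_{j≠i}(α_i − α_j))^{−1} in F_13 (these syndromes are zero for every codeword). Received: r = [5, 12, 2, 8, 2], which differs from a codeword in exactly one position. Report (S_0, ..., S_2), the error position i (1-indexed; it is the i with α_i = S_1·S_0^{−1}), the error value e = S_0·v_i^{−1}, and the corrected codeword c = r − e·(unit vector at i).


S = (2, 9, 8), error at position 5, error magnitude e = 5, c = [5, 12, 2, 8, 10].

Step 1: column multipliers v_i = (∏_{j≠i}(α_i − α_j))^{−1} mod 13.
  i = 1 (α = 10): (10−1)(10−12)(10−8)(10−11) = 9·(−2)·2·(−1) = 36 ≡ 10, so v_1 = 10^{−1} = 4 (mod 13).
  i = 2 (α = 1): (1−10)(1−12)(1−8)(1−11) = (−9)·(−11)·(−7)·(−10) = 6930 ≡ 1, so v_2 = 1^{−1} = 1 (mod 13).
  i = 3 (α = 12): (12−10)(12−1)(12−8)(12−11) = 2·11·4·1 = 88 ≡ 10, so v_3 = 10^{−1} = 4 (mod 13).
  i = 4 (α = 8): (8−10)(8−1)(8−12)(8−11) = (−2)·7·(−4)·(−3) = −168 ≡ 1, so v_4 = 1^{−1} = 1 (mod 13).
  i = 5 (α = 11): (11−10)(11−1)(11−12)(11−8) = 1·10·(−1)·3 = −30 ≡ 9, so v_5 = 9^{−1} = 3 (mod 13).
  v = [4, 1, 4, 1, 3].
Step 2: syndromes of r = [5, 12, 2, 8, 2] (all sums mod 13).
  S_0 = Σ v_i r_i = 4·5 + 1·12 + 4·2 + 1·8 + 3·2 = 54 ≡ 2.
  S_1 = Σ v_i α_i r_i = 4·10·5 + 1·1·12 + 4·12·2 + 1·8·8 + 3·11·2 = 438 ≡ 9.
  α_i^2 mod 13 = [9, 1, 1, 12, 4].
  S_2 = Σ v_i α_i^2 r_i = 4·9·5 + 1·1·12 + 4·1·2 + 1·12·8 + 3·4·2 = 320 ≡ 8.
  S = (2, 9, 8) ≠ 0, so r is not a codeword (an error is present).
Step 3: locate the error. For a single error e at position i, S_ℓ = v_i·e·α_i^ℓ, so α_err = S_1/S_0.
  S_0^{−1} = 2^{−1} = 7 (mod 13), so α_err = 9·7 = 63 ≡ 11 = α_5. Error position i = 5.
  Consistency check: S_2/S_1 = 8·3 = 24 ≡ 11 = α_err ✓ (single-error assumption holds).
Step 4: error magnitude e = S_0/v_5 = S_0·∏_{j≠5}(α_5 − α_j) = 2·9 = 18 ≡ 5 (mod 13).
Step 5: correct position 5: c_5 = r_5 − e = 2 − 5 ≡ 10 (mod 13). Hence c = [5, 12, 2, 8, 10].
  Check: interpolating c through the α_i gives m(x) = 7 + 5·x (degree < 2) with m(α_i) = c_i for every i, so c is indeed a codeword.


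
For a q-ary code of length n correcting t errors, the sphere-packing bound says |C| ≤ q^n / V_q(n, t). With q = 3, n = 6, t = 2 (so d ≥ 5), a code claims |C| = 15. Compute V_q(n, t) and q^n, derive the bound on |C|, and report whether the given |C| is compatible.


V_q(n, t) = 73, q^n = 729, Hamming bound = 9, |C| = 15 > bound (violated).

Step 1: Compute V_q(n, t) = Σ_{j=0}^2 C(n, j) (q−1)^j.
  j = 0: C(6,0)·(2)^0 = 1·1 = 1.
  j = 1: C(6,1)·(2)^1 = 6·2 = 12.
  j = 2: C(6,2)·(2)^2 = 15·4 = 60.
  V_q(n, t) = 1 + 12 + 60 = 73.
Step 2: q^n = 3^6 = 729.
Step 3: Hamming bound ⌊q^n / V_q(n,t)⌋ = ⌊729/73⌋ = 9.
Step 4: Compare |C| = 15 to 9: violated.
The claimed |C| lies above the Hamming bound, so no 3-ary code of length 6 with d ≥ 5 can have 15 codewords.


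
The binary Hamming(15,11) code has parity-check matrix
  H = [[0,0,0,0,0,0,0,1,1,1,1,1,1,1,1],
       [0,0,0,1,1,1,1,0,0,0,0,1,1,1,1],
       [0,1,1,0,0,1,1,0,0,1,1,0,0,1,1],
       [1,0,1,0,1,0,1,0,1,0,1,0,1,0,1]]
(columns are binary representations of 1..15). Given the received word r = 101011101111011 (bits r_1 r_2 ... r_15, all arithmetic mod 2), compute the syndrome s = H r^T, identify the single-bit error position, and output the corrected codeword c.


s = (0, 0, 1, 1)^T, error position = 3, corrected codeword c = 100011101111011

Compute s = H r^T mod 2 one row at a time:
  s_1 = 0 + 1 + 1 + 1 + 1 + 0 + 1 + 1 = 6 ≡ 0 (mod 2).
  s_2 = 0 + 1 + 1 + 1 + 1 + 0 + 1 + 1 = 6 ≡ 0 (mod 2).
  s_3 = 0 + 1 + 1 + 1 + 1 + 1 + 1 + 1 = 7 ≡ 1 (mod 2).
  s_4 = 1 + 1 + 1 + 1 + 1 + 1 + 0 + 1 = 7 ≡ 1 (mod 2).
s = (0, 0, 1, 1)^T — this equals column 3 of H (binary 0011), so error is at position 3.
Correct: flip bit 3 of r = 101011101111011 to get c = 100011101111011.


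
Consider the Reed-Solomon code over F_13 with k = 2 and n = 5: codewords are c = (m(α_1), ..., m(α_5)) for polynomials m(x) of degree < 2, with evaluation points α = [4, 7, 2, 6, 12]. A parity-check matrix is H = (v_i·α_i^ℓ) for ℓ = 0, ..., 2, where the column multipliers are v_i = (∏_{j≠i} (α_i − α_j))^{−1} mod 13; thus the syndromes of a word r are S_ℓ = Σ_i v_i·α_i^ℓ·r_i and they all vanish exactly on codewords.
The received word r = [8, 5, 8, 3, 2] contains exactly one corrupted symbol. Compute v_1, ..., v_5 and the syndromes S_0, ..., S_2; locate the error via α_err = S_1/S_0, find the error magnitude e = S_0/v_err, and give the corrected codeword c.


S = (6, 11, 5), error at position 1, error magnitude e = 9, c = [12, 5, 8, 3, 2].

Step 1: column multipliers v_i = (∏_{j≠i}(α_i − α_j))^{−1} mod 13.
  i = 1 (α = 4): (4−7)(4−2)(4−6)(4−12) = (−3)·2·(−2)·(−8) = −96 ≡ 8, so v_1 = 8^{−1} = 5 (mod 13).
  i = 2 (α = 7): (7−4)(7−2)(7−6)(7−12) = 3·5·1·(−5) = −75 ≡ 3, so v_2 = 3^{−1} = 9 (mod 13).
  i = 3 (α = 2): (2−4)(2−7)(2−6)(2−12) = (−2)·(−5)·(−4)·(−10) = 400 ≡ 10, so v_3 = 10^{−1} = 4 (mod 13).
  i = 4 (α = 6): (6−4)(6−7)(6−2)(6−12) = 2·(−1)·4·(−6) = 48 ≡ 9, so v_4 = 9^{−1} = 3 (mod 13).
  i = 5 (α = 12): (12−4)(12−7)(12−2)(12−6) = 8·5·10·6 = 2400 ≡ 8, so v_5 = 8^{−1} = 5 (mod 13).
  v = [5, 9, 4, 3, 5].
Step 2: syndromes of r = [8, 5, 8, 3, 2] (all sums mod 13).
  S_0 = Σ v_i r_i = 5·8 + 9·5 + 4·8 + 3·3 + 5·2 = 136 ≡ 6.
  S_1 = Σ v_i α_i r_i = 5·4·8 + 9·7·5 + 4·2·8 + 3·6·3 + 5·12·2 = 713 ≡ 11.
  α_i^2 mod 13 = [3, 10, 4, 10, 1].
  S_2 = Σ v_i α_i^2 r_i = 5·3·8 + 9·10·5 + 4·4·8 + 3·10·3 + 5·1·2 = 798 ≡ 5.
  S = (6, 11, 5) ≠ 0, so r is not a codeword (an error is present).
Step 3: locate the error. For a single error e at position i, S_ℓ = v_i·e·α_i^ℓ, so α_err = S_1/S_0.
  S_0^{−1} = 6^{−1} = 11 (mod 13), so α_err = 11·11 = 121 ≡ 4 = α_1. Error position i = 1.
  Consistency check: S_2/S_1 = 5·6 = 30 ≡ 4 = α_err ✓ (single-error assumption holds).
Step 4: error magnitude e = S_0/v_1 = S_0·∏_{j≠1}(α_1 − α_j) = 6·8 = 48 ≡ 9 (mod 13).
Step 5: correct position 1: c_1 = r_1 − e = 8 − 9 ≡ 12 (mod 13). Hence c = [12, 5, 8, 3, 2].
  Check: interpolating c through the α_i gives m(x) = 4 + 2·x (degree < 2) with m(α_i) = c_i for every i, so c is indeed a codeword.
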